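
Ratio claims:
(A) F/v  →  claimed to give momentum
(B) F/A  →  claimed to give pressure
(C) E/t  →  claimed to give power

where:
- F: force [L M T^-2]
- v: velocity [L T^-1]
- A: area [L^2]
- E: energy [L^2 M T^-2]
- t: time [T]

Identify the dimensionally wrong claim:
(A) F/v does not give momentum

(A) F/v: [M T^-1] ≠ momentum [L M T^-1] ✗
(B) F/A: [L^-1 M T^-2] = pressure [L^-1 M T^-2] ✓
(C) E/t: [L^2 M T^-3] = power [L^2 M T^-3] ✓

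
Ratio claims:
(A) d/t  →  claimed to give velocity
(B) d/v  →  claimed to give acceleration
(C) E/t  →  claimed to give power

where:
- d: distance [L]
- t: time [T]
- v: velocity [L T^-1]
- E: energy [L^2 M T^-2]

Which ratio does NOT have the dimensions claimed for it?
(B) d/v does not give acceleration

(A) d/t: [L T^-1] = velocity [L T^-1] ✓
(B) d/v: [T] ≠ acceleration [L T^-2] ✗
(C) E/t: [L^2 M T^-3] = power [L^2 M T^-3] ✓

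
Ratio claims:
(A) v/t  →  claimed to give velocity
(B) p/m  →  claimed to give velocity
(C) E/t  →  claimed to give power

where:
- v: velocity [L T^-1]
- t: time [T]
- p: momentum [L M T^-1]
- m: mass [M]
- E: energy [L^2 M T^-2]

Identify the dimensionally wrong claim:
(A) v/t does not give velocity

(A) v/t: [L T^-2] ≠ velocity [L T^-1] ✗
(B) p/m: [L T^-1] = velocity [L T^-1] ✓
(C) E/t: [L^2 M T^-3] = power [L^2 M T^-3] ✓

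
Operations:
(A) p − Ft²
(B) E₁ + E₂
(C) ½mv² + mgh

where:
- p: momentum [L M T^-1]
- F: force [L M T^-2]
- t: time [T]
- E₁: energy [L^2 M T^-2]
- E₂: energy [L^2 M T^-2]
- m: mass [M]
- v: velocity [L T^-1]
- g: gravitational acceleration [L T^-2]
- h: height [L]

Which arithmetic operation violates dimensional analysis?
(A) p − Ft²

(A) p − Ft²: p [L M T^-1] and Ft² [L M] — different dimensions cannot be added/subtracted ✗
(B) E₁ + E₂: E₁ [L^2 M T^-2] and E₂ [L^2 M T^-2] — same dimensions ✓
(C) ½mv² + mgh: ½mv² [L^2 M T^-2] and mgh [L^2 M T^-2] — same dimensions ✓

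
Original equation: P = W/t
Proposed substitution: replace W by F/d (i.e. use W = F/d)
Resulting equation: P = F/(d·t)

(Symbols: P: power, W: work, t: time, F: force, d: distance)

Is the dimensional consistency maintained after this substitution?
No

[W] = [L^2 M T^-2] and [F/d] = [M T^-2]. These differ, so the substitution replaces a quantity by one of different dimensions and the result P = F/(d·t) has LHS [L^2 M T^-3] vs RHS [M T^-3] — inconsistent.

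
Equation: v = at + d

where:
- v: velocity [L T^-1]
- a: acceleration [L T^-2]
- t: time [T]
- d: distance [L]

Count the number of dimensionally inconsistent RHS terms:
1

LHS v: [L T^-1]
- at: [L T^-1] ✓
- d: [L] ✗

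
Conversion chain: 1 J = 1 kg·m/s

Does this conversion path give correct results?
The chain is incorrect (it contains an error).

Incorrect: Joule is kg·m²/s², not kg·m/s (that is momentum)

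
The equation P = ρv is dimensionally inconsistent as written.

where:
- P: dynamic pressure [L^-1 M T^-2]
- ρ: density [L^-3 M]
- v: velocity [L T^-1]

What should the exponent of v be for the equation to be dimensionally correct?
The exponent of v should be 2: P = ρv^2

The LHS P has dimensions [L^-1 M T^-2]; v has dimensions [L T^-1].
As written, the RHS ρv (exponent 1 on v) has dimensions [L^-2 M T^-1], which does not match.
With exponent 2, the RHS ρv^2 has dimensions [L^-1 M T^-2], matching the LHS.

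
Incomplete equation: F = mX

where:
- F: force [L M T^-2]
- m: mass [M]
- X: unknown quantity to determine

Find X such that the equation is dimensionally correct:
X = a (acceleration), dimensions [L T^-2]

F has dimensions [L M T^-2]; the rest of the RHS (m) has dimensions [M].
So X must have dimensions [L T^-2] — X = a (acceleration).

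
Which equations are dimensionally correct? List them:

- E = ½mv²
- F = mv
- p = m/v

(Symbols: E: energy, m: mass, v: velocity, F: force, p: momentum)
Dimensionally correct: E = ½mv²
Dimensionally incorrect: F = mv, p = m/v
Ordered (correct first, then incorrect): E = ½mv², F = mv, p = m/v

- E = ½mv²: LHS [L^2 M T^-2], RHS [L^2 M T^-2] → correct ✓
- F = mv: LHS [L M T^-2], RHS [L M T^-1] → incorrect ✗
- p = m/v: LHS [L M T^-1], RHS [L^-1 M T] → incorrect ✗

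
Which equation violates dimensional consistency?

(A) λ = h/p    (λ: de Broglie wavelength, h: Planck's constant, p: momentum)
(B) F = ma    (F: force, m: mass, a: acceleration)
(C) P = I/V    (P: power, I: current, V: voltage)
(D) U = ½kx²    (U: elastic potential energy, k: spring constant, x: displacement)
(C) P = I/V

The equation (C) P = I/V is dimensionally incorrect.

LHS (P): [L^2 M T^-3]
RHS (I/V): [I^2 L^-2 M^-1 T^3] ✗

The dimensions do not match. The other three equations balance.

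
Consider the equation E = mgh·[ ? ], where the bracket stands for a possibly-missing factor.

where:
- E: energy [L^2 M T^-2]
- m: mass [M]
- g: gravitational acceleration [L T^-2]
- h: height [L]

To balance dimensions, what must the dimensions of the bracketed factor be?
Nothing is missing — the bracketed factor must be dimensionless.

E has dimensions [L^2 M T^-2] and mgh already has dimensions [L^2 M T^-2], so E = mgh is dimensionally complete.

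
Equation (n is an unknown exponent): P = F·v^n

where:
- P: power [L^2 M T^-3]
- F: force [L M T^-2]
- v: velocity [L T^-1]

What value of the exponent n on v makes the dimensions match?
n = 1

P has dimensions [L^2 M T^-3]; v has dimensions [L T^-1].
The rest of the RHS has dimensions [L M T^-2], so v^n must supply [L T^-1].
With n = 1: F·v^1 has dimensions [L^2 M T^-3], matching the LHS ✓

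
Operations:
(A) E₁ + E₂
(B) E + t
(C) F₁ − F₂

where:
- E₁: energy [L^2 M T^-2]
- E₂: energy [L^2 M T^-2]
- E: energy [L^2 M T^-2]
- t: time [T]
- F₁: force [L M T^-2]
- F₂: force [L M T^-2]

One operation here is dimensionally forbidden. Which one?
(B) E + t

(A) E₁ + E₂: E₁ [L^2 M T^-2] and E₂ [L^2 M T^-2] — same dimensions ✓
(B) E + t: E [L^2 M T^-2] and t [T] — different dimensions cannot be added/subtracted ✗
(C) F₁ − F₂: F₁ [L M T^-2] and F₂ [L M T^-2] — same dimensions ✓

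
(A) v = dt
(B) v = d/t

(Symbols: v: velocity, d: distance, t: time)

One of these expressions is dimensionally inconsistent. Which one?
(A)

(A) v = dt: LHS [L T^-1], RHS [L T] ✗
(B) v = d/t: LHS [L T^-1], RHS [L T^-1] ✓

Expression (A) v = dt is dimensionally incorrect.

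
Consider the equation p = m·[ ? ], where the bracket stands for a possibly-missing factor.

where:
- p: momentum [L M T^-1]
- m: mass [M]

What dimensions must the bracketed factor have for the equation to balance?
[L T^-1] — velocity (e.g. v)

p has dimensions [L M T^-1]; m has dimensions [M].
The bracketed factor must supply [L M T^-1] / [M] = [L T^-1].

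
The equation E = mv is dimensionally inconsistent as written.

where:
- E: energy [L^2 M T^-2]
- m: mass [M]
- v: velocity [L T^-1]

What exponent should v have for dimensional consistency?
The exponent of v should be 2: E = mv^2

The LHS E has dimensions [L^2 M T^-2]; v has dimensions [L T^-1].
As written, the RHS mv (exponent 1 on v) has dimensions [L M T^-1], which does not match.
With exponent 2, the RHS mv^2 has dimensions [L^2 M T^-2], matching the LHS.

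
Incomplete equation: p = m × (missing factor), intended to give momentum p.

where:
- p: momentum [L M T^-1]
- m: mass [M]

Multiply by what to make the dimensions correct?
v (velocity), dimensions [L T^-1]

p has dimensions [L M T^-1] and m has dimensions [M].
The missing factor must have dimensions [L M T^-1] / [M] = [L T^-1], i.e. velocity (v).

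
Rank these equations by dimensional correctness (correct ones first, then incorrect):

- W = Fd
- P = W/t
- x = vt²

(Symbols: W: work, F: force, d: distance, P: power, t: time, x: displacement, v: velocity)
Dimensionally correct: W = Fd, P = W/t
Dimensionally incorrect: x = vt²
Ordered (correct first, then incorrect): W = Fd, P = W/t, x = vt²

- W = Fd: LHS [L^2 M T^-2], RHS [L^2 M T^-2] → correct ✓
- P = W/t: LHS [L^2 M T^-3], RHS [L^2 M T^-3] → correct ✓
- x = vt²: LHS [L], RHS [L T] → incorrect ✗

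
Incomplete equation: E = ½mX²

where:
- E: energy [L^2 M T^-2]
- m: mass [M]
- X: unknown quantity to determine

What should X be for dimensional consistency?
X = v (velocity), dimensions [L T^-1]

E has dimensions [L^2 M T^-2]; the rest of the RHS (½m) has dimensions [M].
So X² must have dimensions [L^2 T^-2], i.e. X has dimensions [L T^-1] — X = v (velocity).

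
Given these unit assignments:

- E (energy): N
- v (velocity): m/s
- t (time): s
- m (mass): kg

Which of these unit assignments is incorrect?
E

The variable E (energy) should have units J, not N.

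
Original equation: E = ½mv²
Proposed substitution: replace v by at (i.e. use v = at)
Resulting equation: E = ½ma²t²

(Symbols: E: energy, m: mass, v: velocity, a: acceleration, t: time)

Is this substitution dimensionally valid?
Yes

[v] = [L T^-1] and [at] = [L T^-1]. These match, so the substitution replaces a quantity by one of the same dimensions and the result E = ½ma²t² has LHS [L^2 M T^-2] vs RHS [L^2 M T^-2] — still consistent.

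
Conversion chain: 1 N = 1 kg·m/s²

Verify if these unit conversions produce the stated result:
The chain is correct (no errors).

Correct: Newton is defined as kg·m/s²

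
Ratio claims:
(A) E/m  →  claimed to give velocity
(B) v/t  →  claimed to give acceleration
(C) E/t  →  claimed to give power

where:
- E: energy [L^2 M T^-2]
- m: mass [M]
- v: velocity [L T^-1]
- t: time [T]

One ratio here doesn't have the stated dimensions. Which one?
(A) E/m does not give velocity

(A) E/m: [L^2 T^-2] ≠ velocity [L T^-1] ✗
(B) v/t: [L T^-2] = acceleration [L T^-2] ✓
(C) E/t: [L^2 M T^-3] = power [L^2 M T^-3] ✓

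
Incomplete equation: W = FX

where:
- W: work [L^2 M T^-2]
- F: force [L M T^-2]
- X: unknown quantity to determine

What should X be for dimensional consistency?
X = d (distance), dimensions [L]

W has dimensions [L^2 M T^-2]; the rest of the RHS (F) has dimensions [L M T^-2].
So X must have dimensions [L] — X = d (distance).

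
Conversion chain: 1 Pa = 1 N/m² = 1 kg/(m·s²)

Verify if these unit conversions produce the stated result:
The chain is correct (no errors).

Correct: Pascal is Newton per square meter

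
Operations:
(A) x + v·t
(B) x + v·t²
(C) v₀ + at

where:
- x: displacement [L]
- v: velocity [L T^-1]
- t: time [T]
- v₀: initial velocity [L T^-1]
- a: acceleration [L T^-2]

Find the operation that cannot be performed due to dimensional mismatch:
(B) x + v·t²

(A) x + v·t: x [L] and v·t [L] — same dimensions ✓
(B) x + v·t²: x [L] and v·t² [L T] — different dimensions cannot be added/subtracted ✗
(C) v₀ + at: v₀ [L T^-1] and at [L T^-1] — same dimensions ✓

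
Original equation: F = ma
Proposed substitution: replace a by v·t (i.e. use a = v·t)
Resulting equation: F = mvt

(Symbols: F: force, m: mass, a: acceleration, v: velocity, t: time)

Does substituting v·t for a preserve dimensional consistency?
No

[a] = [L T^-2] and [v·t] = [L]. These differ, so the substitution replaces a quantity by one of different dimensions and the result F = mvt has LHS [L M T^-2] vs RHS [L M] — inconsistent.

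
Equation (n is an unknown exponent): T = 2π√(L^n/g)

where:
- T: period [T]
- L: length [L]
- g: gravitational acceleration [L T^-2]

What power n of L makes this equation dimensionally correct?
n = 1

T has dimensions [T]; L has dimensions [L].
With n = 1: 2π√(L^1/g) has dimensions [T], matching the LHS ✓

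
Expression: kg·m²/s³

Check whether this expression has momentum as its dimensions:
No

The expression kg·m²/s³ has dimensions [L^2 M T^-3], but momentum has dimensions [L M T^-1].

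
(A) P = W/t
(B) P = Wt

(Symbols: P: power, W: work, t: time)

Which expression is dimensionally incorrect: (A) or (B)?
(B)

(A) P = W/t: LHS [L^2 M T^-3], RHS [L^2 M T^-3] ✓
(B) P = Wt: LHS [L^2 M T^-3], RHS [L^2 M T^-1] ✗

Expression (B) P = Wt is dimensionally incorrect.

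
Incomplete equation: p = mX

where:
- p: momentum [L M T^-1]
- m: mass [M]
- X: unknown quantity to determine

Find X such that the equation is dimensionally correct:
X = v (velocity), dimensions [L T^-1]

p has dimensions [L M T^-1]; the rest of the RHS (m) has dimensions [M].
So X must have dimensions [L T^-1] — X = v (velocity).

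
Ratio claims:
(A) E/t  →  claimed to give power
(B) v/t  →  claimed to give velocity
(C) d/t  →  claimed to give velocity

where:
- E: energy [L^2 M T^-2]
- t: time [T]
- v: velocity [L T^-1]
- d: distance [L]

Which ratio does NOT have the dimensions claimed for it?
(B) v/t does not give velocity

(A) E/t: [L^2 M T^-3] = power [L^2 M T^-3] ✓
(B) v/t: [L T^-2] ≠ velocity [L T^-1] ✗
(C) d/t: [L T^-1] = velocity [L T^-1] ✓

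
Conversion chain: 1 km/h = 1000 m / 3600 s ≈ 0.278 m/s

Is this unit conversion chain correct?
The chain is correct (no errors).

Correct: 1 km = 1000 m, 1 h = 3600 s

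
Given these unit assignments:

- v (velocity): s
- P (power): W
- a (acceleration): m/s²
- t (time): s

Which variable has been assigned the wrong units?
v

The variable v (velocity) should have units m/s, not s.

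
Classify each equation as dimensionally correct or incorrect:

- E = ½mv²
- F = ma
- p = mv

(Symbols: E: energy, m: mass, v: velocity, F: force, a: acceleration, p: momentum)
Dimensionally correct: E = ½mv², F = ma, p = mv
Dimensionally incorrect: none
Ordered (correct first, then incorrect): E = ½mv², F = ma, p = mv

- E = ½mv²: LHS [L^2 M T^-2], RHS [L^2 M T^-2] → correct ✓
- F = ma: LHS [L M T^-2], RHS [L M T^-2] → correct ✓
- p = mv: LHS [L M T^-1], RHS [L M T^-1] → correct ✓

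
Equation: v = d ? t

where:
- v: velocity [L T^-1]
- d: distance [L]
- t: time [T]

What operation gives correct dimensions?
division (÷): v = d ÷ t

v [L T^-1]; d [L]; t [T].
d × t → [L T] ✗
d ÷ t → [L T^-1] ✓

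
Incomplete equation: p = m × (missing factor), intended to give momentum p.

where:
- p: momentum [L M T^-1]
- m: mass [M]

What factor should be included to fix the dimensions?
v (velocity), dimensions [L T^-1]

p has dimensions [L M T^-1] and m has dimensions [M].
The missing factor must have dimensions [L M T^-1] / [M] = [L T^-1], i.e. velocity (v).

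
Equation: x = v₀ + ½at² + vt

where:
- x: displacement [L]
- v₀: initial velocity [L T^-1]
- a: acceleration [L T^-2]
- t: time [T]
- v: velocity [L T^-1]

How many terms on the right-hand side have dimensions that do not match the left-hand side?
1

LHS x: [L]
- v₀: [L T^-1] ✗
- ½at²: [L] ✓
- vt: [L] ✓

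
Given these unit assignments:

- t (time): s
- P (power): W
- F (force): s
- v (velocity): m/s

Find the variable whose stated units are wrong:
F

The variable F (force) should have units N, not s.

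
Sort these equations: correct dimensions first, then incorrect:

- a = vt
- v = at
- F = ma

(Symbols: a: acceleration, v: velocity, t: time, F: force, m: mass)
Dimensionally correct: v = at, F = ma
Dimensionally incorrect: a = vt
Ordered (correct first, then incorrect): v = at, F = ma, a = vt

- a = vt: LHS [L T^-2], RHS [L] → incorrect ✗
- v = at: LHS [L T^-1], RHS [L T^-1] → correct ✓
- F = ma: LHS [L M T^-2], RHS [L M T^-2] → correct ✓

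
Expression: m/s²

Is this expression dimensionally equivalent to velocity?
No

The expression m/s² has dimensions [L T^-2], but velocity has dimensions [L T^-1].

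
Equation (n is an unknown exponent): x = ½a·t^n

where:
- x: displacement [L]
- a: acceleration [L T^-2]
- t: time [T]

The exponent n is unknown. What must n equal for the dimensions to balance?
n = 2

x has dimensions [L]; t has dimensions [T].
The rest of the RHS has dimensions [L T^-2], so t^n must supply [T^2].
With n = 2: ½a·t^2 has dimensions [L], matching the LHS ✓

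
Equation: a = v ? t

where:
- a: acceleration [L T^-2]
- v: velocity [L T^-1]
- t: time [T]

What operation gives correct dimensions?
division (÷): a = v ÷ t

a [L T^-2]; v [L T^-1]; t [T].
v × t → [L] ✗
v ÷ t → [L T^-2] ✓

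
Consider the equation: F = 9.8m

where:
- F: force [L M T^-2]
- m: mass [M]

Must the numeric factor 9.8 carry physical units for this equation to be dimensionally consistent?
Yes

F has dimensions [L M T^-2], while m alone has dimensions [M]. For the equation to balance, the factor 9.8 must carry dimensions [L T^-2] — it is a dimensional constant (a numerical value of a physical quantity with its units suppressed), not a pure number.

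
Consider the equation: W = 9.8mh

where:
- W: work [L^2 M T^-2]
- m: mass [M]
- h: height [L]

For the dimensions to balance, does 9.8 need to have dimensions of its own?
Yes

W has dimensions [L^2 M T^-2], while mh alone has dimensions [L M]. For the equation to balance, the factor 9.8 must carry dimensions [L T^-2] — it is a dimensional constant (a numerical value of a physical quantity with its units suppressed), not a pure number.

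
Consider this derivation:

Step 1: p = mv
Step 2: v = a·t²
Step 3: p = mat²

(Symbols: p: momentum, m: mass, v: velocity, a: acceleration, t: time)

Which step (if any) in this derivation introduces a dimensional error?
Step 2

Step 1: p = mv → LHS [L M T^-1], RHS [L M T^-1] ✓
Step 2: v = a·t² → LHS [L T^-1], RHS [L] ✗

The first dimensional inconsistency appears in step 2: v = a·t²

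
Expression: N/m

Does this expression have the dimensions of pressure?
No

The expression N/m has dimensions [M T^-2], but pressure has dimensions [L^-1 M T^-2].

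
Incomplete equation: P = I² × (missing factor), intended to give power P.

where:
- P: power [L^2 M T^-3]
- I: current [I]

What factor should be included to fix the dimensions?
R (resistance), dimensions [I^-2 L^2 M T^-3]

P has dimensions [L^2 M T^-3] and I² has dimensions [I^2].
The missing factor must have dimensions [L^2 M T^-3] / [I^2] = [I^-2 L^2 M T^-3], i.e. resistance (R).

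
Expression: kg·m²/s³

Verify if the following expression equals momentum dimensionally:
No

The expression kg·m²/s³ has dimensions [L^2 M T^-3], but momentum has dimensions [L M T^-1].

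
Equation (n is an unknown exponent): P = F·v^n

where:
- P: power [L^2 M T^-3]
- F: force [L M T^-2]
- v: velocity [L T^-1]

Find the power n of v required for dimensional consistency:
n = 1

P has dimensions [L^2 M T^-3]; v has dimensions [L T^-1].
The rest of the RHS has dimensions [L M T^-2], so v^n must supply [L T^-1].
With n = 1: F·v^1 has dimensions [L^2 M T^-3], matching the LHS ✓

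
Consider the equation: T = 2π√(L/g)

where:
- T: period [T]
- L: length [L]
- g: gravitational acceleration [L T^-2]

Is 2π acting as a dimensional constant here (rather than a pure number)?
No

T has dimensions [T] and √(L/g) already has dimensions [T], so the equation balances without 2π contributing any dimensions. 2π is a pure (dimensionless) number; changing or removing it would not affect dimensional consistency.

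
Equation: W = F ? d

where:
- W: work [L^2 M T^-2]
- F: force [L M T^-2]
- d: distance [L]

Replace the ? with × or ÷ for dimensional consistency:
multiplication (×): W = F × d

W [L^2 M T^-2]; F [L M T^-2]; d [L].
F × d → [L^2 M T^-2] ✓
F ÷ d → [M T^-2] ✗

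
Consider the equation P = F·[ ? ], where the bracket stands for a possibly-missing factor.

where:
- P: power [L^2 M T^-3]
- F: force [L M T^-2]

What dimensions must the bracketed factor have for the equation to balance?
[L T^-1] — velocity (e.g. v)

P has dimensions [L^2 M T^-3]; F has dimensions [L M T^-2].
The bracketed factor must supply [L^2 M T^-3] / [L M T^-2] = [L T^-1].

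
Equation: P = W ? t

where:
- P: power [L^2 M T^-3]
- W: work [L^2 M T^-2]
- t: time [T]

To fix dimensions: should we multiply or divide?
division (÷): P = W ÷ t

P [L^2 M T^-3]; W [L^2 M T^-2]; t [T].
W × t → [L^2 M T^-1] ✗
W ÷ t → [L^2 M T^-3] ✓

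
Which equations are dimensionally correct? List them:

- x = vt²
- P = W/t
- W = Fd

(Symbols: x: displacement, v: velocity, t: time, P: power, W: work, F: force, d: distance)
Dimensionally correct: P = W/t, W = Fd
Dimensionally incorrect: x = vt²
Ordered (correct first, then incorrect): P = W/t, W = Fd, x = vt²

- x = vt²: LHS [L], RHS [L T] → incorrect ✗
- P = W/t: LHS [L^2 M T^-3], RHS [L^2 M T^-3] → correct ✓
- W = Fd: LHS [L^2 M T^-2], RHS [L^2 M T^-2] → correct ✓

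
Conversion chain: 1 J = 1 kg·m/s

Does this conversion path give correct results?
The chain is incorrect (it contains an error).

Incorrect: Joule is kg·m²/s², not kg·m/s (that is momentum)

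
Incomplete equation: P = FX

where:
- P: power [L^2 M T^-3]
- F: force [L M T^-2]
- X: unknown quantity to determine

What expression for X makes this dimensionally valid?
X = v (velocity), dimensions [L T^-1]

P has dimensions [L^2 M T^-3]; the rest of the RHS (F) has dimensions [L M T^-2].
So X must have dimensions [L T^-1] — X = v (velocity).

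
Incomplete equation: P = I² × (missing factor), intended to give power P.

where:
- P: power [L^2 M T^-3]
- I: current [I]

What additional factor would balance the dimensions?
R (resistance), dimensions [I^-2 L^2 M T^-3]

P has dimensions [L^2 M T^-3] and I² has dimensions [I^2].
The missing factor must have dimensions [L^2 M T^-3] / [I^2] = [I^-2 L^2 M T^-3], i.e. resistance (R).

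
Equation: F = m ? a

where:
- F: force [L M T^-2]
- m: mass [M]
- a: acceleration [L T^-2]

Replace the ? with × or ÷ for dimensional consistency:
multiplication (×): F = m × a

F [L M T^-2]; m [M]; a [L T^-2].
m × a → [L M T^-2] ✓
m ÷ a → [L^-1 M T^2] ✗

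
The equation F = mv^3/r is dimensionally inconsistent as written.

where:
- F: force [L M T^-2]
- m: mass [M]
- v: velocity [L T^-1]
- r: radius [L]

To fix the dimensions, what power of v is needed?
The exponent of v should be 2: F = mv^2/r

The LHS F has dimensions [L M T^-2]; v has dimensions [L T^-1].
As written, the RHS mv^3/r (exponent 3 on v) has dimensions [L^2 M T^-3], which does not match.
With exponent 2, the RHS mv^2/r has dimensions [L M T^-2], matching the LHS.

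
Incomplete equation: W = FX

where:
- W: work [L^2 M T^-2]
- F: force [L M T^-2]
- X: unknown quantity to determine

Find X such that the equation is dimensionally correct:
X = d (distance), dimensions [L]

W has dimensions [L^2 M T^-2]; the rest of the RHS (F) has dimensions [L M T^-2].
So X must have dimensions [L] — X = d (distance).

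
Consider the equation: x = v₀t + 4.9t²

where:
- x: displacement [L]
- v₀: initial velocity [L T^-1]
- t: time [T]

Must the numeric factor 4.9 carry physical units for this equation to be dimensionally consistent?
Yes

x has dimensions [L], while t² alone has dimensions [T^2]. For the equation to balance, the factor 4.9 must carry dimensions [L T^-2] — it is a dimensional constant (a numerical value of a physical quantity with its units suppressed), not a pure number.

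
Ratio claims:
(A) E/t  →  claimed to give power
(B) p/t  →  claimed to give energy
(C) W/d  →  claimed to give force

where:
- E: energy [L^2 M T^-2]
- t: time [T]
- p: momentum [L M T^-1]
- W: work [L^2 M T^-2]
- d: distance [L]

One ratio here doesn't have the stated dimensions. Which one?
(B) p/t does not give energy

(A) E/t: [L^2 M T^-3] = power [L^2 M T^-3] ✓
(B) p/t: [L M T^-2] ≠ energy [L^2 M T^-2] ✗
(C) W/d: [L M T^-2] = force [L M T^-2] ✓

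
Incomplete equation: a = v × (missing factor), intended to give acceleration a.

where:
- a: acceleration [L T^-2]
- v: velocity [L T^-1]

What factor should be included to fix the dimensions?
1/t (inverse time), dimensions [T^-1]

a has dimensions [L T^-2] and v has dimensions [L T^-1].
The missing factor must have dimensions [L T^-2] / [L T^-1] = [T^-1], i.e. inverse time (1/t).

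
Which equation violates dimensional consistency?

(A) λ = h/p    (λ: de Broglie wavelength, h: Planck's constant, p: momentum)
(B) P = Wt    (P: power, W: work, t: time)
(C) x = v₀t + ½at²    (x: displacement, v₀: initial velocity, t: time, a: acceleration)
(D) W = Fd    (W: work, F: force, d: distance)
(B) P = Wt

The equation (B) P = Wt is dimensionally incorrect.

LHS (P): [L^2 M T^-3]
RHS (Wt): [L^2 M T^-1] ✗

The dimensions do not match. The other three equations balance.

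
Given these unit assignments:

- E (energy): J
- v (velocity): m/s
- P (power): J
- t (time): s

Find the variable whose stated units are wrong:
P

The variable P (power) should have units W, not J.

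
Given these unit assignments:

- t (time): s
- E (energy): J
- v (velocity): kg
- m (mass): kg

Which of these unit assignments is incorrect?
v

The variable v (velocity) should have units m/s, not kg.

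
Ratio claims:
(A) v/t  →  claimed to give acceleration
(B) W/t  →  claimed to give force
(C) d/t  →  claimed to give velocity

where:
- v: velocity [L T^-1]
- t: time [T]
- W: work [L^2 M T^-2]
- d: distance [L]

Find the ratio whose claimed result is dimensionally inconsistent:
(B) W/t does not give force

(A) v/t: [L T^-2] = acceleration [L T^-2] ✓
(B) W/t: [L^2 M T^-3] ≠ force [L M T^-2] ✗
(C) d/t: [L T^-1] = velocity [L T^-1] ✓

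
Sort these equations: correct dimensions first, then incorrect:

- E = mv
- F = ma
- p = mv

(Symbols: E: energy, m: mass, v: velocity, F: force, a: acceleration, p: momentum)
Dimensionally correct: F = ma, p = mv
Dimensionally incorrect: E = mv
Ordered (correct first, then incorrect): F = ma, p = mv, E = mv

- E = mv: LHS [L^2 M T^-2], RHS [L M T^-1] → incorrect ✗
- F = ma: LHS [L M T^-2], RHS [L M T^-2] → correct ✓
- p = mv: LHS [L M T^-1], RHS [L M T^-1] → correct ✓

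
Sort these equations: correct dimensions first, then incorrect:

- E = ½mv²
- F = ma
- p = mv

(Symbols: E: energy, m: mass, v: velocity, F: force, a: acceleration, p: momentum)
Dimensionally correct: E = ½mv², F = ma, p = mv
Dimensionally incorrect: none
Ordered (correct first, then incorrect): E = ½mv², F = ma, p = mv

- E = ½mv²: LHS [L^2 M T^-2], RHS [L^2 M T^-2] → correct ✓
- F = ma: LHS [L M T^-2], RHS [L M T^-2] → correct ✓
- p = mv: LHS [L M T^-1], RHS [L M T^-1] → correct ✓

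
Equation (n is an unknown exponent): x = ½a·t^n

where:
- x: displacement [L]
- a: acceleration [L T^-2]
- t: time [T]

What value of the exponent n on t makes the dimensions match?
n = 2

x has dimensions [L]; t has dimensions [T].
The rest of the RHS has dimensions [L T^-2], so t^n must supply [T^2].
With n = 2: ½a·t^2 has dimensions [L], matching the LHS ✓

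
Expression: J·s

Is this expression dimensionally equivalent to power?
No

The expression J·s has dimensions [L^2 M T^-1], but power has dimensions [L^2 M T^-3].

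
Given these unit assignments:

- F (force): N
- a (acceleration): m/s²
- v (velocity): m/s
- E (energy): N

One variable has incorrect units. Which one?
E

The variable E (energy) should have units J, not N.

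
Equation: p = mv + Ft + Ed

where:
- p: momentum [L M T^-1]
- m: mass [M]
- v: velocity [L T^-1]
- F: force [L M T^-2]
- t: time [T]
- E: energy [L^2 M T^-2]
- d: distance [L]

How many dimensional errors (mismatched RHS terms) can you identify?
1

LHS p: [L M T^-1]
- mv: [L M T^-1] ✓
- Ft: [L M T^-1] ✓
- Ed: [L^3 M T^-2] ✗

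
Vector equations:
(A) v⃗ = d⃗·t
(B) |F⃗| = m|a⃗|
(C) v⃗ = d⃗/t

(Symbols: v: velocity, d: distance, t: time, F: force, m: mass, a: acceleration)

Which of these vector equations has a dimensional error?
(A) v⃗ = d⃗·t

(A) v⃗ = d⃗·t: LHS [L T^-1], RHS [L T] ✗ — velocity is displacement per time; should be d⃗/t
(B) |F⃗| = m|a⃗|: LHS [L M T^-2], RHS [L M T^-2] ✓ — magnitudes of vectors are scalars
(C) v⃗ = d⃗/t: LHS [L T^-1], RHS [L T^-1] ✓ — displacement (vector) divided by time (scalar)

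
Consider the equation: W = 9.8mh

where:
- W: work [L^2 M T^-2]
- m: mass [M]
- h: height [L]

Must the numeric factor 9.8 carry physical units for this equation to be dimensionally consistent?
Yes

W has dimensions [L^2 M T^-2], while mh alone has dimensions [L M]. For the equation to balance, the factor 9.8 must carry dimensions [L T^-2] — it is a dimensional constant (a numerical value of a physical quantity with its units suppressed), not a pure number.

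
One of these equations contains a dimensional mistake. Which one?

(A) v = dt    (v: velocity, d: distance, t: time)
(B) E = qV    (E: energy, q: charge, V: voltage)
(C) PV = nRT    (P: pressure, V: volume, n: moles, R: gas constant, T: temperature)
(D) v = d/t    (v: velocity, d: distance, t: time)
(A) v = dt

The equation (A) v = dt is dimensionally incorrect.

LHS (v): [L T^-1]
RHS (dt): [L T] ✗

The dimensions do not match. The other three equations balance.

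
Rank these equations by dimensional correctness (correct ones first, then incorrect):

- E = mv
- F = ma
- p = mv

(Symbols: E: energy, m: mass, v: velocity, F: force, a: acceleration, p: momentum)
Dimensionally correct: F = ma, p = mv
Dimensionally incorrect: E = mv
Ordered (correct first, then incorrect): F = ma, p = mv, E = mv

- E = mv: LHS [L^2 M T^-2], RHS [L M T^-1] → incorrect ✗
- F = ma: LHS [L M T^-2], RHS [L M T^-2] → correct ✓
- p = mv: LHS [L M T^-1], RHS [L M T^-1] → correct ✓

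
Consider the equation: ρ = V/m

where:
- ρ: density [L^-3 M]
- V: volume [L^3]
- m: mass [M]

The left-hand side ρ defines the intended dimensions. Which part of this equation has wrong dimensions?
The right-hand side term V/m

ρ has dimensions [L^-3 M], but V/m has dimensions [L^3 M^-1], so the term V/m is dimensionally wrong for ρ.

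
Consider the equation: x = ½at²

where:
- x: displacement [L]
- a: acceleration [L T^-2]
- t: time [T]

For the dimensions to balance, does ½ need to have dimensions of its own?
No

x has dimensions [L] and at² already has dimensions [L], so the equation balances without ½ contributing any dimensions. ½ is a pure (dimensionless) number; changing or removing it would not affect dimensional consistency.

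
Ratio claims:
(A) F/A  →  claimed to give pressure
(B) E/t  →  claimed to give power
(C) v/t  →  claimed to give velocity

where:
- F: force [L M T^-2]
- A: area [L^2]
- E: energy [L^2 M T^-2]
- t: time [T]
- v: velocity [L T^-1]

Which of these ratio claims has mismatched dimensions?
(C) v/t does not give velocity

(A) F/A: [L^-1 M T^-2] = pressure [L^-1 M T^-2] ✓
(B) E/t: [L^2 M T^-3] = power [L^2 M T^-3] ✓
(C) v/t: [L T^-2] ≠ velocity [L T^-1] ✗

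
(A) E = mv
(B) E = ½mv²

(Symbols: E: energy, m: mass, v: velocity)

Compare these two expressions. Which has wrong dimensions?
(A)

(A) E = mv: LHS [L^2 M T^-2], RHS [L M T^-1] ✗
(B) E = ½mv²: LHS [L^2 M T^-2], RHS [L^2 M T^-2] ✓

Expression (A) E = mv is dimensionally incorrect.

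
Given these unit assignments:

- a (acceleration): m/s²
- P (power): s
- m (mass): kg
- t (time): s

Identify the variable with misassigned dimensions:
P

The variable P (power) should have units W, not s.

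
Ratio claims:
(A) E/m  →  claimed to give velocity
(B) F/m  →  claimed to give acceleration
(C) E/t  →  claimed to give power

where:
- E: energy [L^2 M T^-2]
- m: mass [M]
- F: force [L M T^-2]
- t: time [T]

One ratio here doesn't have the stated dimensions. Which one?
(A) E/m does not give velocity

(A) E/m: [L^2 T^-2] ≠ velocity [L T^-1] ✗
(B) F/m: [L T^-2] = acceleration [L T^-2] ✓
(C) E/t: [L^2 M T^-3] = power [L^2 M T^-3] ✓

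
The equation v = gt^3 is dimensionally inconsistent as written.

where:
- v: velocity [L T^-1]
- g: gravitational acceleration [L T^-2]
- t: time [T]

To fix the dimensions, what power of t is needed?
The exponent of t should be 1: v = gt

The LHS v has dimensions [L T^-1]; t has dimensions [T].
As written, the RHS gt^3 (exponent 3 on t) has dimensions [L T], which does not match.
With exponent 1, the RHS gt has dimensions [L T^-1], matching the LHS.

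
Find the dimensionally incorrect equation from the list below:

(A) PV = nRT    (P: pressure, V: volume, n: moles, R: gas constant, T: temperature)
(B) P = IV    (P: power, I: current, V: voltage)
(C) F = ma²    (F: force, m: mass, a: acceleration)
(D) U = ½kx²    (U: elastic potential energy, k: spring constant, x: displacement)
(C) F = ma²

The equation (C) F = ma² is dimensionally incorrect.

LHS (F): [L M T^-2]
RHS (ma²): [L^2 M T^-4] ✗

The dimensions do not match. The other three equations balance.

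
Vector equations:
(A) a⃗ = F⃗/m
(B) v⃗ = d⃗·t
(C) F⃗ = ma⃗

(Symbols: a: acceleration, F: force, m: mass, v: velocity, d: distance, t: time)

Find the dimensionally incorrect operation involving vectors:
(B) v⃗ = d⃗·t

(A) a⃗ = F⃗/m: LHS [L T^-2], RHS [L T^-2] ✓ — force (vector) divided by mass (scalar)
(B) v⃗ = d⃗·t: LHS [L T^-1], RHS [L T] ✗ — velocity is displacement per time; should be d⃗/t
(C) F⃗ = ma⃗: LHS [L M T^-2], RHS [L M T^-2] ✓ — Force and acceleration are vectors, mass is a scalar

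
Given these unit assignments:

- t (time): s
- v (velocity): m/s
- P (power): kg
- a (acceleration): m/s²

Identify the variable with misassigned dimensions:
P

The variable P (power) should have units W, not kg.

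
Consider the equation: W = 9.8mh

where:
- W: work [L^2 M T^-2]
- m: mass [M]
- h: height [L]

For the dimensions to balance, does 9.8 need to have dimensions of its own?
Yes

W has dimensions [L^2 M T^-2], while mh alone has dimensions [L M]. For the equation to balance, the factor 9.8 must carry dimensions [L T^-2] — it is a dimensional constant (a numerical value of a physical quantity with its units suppressed), not a pure number.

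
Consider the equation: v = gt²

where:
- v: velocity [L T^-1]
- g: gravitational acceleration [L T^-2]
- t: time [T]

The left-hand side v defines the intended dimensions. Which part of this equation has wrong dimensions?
The right-hand side term gt²

v has dimensions [L T^-1], but gt² has dimensions [L], so the term gt² is dimensionally wrong for v.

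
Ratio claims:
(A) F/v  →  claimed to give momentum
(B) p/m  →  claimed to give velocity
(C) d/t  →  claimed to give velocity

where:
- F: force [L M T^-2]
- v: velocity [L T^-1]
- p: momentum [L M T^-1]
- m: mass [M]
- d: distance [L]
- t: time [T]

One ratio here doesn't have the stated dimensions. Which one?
(A) F/v does not give momentum

(A) F/v: [M T^-1] ≠ momentum [L M T^-1] ✗
(B) p/m: [L T^-1] = velocity [L T^-1] ✓
(C) d/t: [L T^-1] = velocity [L T^-1] ✓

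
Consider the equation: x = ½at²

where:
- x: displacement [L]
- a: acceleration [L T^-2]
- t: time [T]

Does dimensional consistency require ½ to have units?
No

x has dimensions [L] and at² already has dimensions [L], so the equation balances without ½ contributing any dimensions. ½ is a pure (dimensionless) number; changing or removing it would not affect dimensional consistency.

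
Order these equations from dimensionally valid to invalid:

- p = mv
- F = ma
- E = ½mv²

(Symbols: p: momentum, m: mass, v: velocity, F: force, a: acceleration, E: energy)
Dimensionally correct: p = mv, F = ma, E = ½mv²
Dimensionally incorrect: none
Ordered (correct first, then incorrect): p = mv, F = ma, E = ½mv²

- p = mv: LHS [L M T^-1], RHS [L M T^-1] → correct ✓
- F = ma: LHS [L M T^-2], RHS [L M T^-2] → correct ✓
- E = ½mv²: LHS [L^2 M T^-2], RHS [L^2 M T^-2] → correct ✓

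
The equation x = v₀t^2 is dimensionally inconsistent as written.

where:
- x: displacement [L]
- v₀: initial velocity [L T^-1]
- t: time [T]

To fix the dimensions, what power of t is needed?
The exponent of t should be 1: x = v₀t

The LHS x has dimensions [L]; t has dimensions [T].
As written, the RHS v₀t^2 (exponent 2 on t) has dimensions [L T], which does not match.
With exponent 1, the RHS v₀t has dimensions [L], matching the LHS.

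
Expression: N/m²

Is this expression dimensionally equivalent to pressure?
Yes

The expression N/m² has dimensions [L^-1 M T^-2], which is exactly pressure [L^-1 M T^-2].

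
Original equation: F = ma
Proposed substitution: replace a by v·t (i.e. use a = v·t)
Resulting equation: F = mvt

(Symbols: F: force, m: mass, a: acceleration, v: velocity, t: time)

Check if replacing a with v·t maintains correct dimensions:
No

[a] = [L T^-2] and [v·t] = [L]. These differ, so the substitution replaces a quantity by one of different dimensions and the result F = mvt has LHS [L M T^-2] vs RHS [L M] — inconsistent.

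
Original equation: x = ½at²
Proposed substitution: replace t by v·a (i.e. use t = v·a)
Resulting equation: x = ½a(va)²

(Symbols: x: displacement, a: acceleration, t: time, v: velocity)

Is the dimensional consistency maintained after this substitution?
No

[t] = [T] and [v·a] = [L^2 T^-3]. These differ, so the substitution replaces a quantity by one of different dimensions and the result x = ½a(va)² has LHS [L] vs RHS [L^5 T^-8] — inconsistent.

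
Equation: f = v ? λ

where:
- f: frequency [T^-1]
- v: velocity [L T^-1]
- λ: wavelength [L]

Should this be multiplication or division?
division (÷): f = v ÷ λ

f [T^-1]; v [L T^-1]; λ [L].
v × λ → [L^2 T^-1] ✗
v ÷ λ → [T^-1] ✓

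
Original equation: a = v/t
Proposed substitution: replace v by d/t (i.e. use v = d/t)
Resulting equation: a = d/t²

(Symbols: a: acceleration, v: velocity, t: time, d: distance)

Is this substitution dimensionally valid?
Yes

[v] = [L T^-1] and [d/t] = [L T^-1]. These match, so the substitution replaces a quantity by one of the same dimensions and the result a = d/t² has LHS [L T^-2] vs RHS [L T^-2] — still consistent.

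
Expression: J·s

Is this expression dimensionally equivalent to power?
No

The expression J·s has dimensions [L^2 M T^-1], but power has dimensions [L^2 M T^-3].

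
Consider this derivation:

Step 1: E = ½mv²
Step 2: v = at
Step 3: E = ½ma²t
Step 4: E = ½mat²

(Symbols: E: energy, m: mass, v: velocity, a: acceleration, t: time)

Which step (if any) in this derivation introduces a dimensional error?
Step 3

Step 1: E = ½mv² → LHS [L^2 M T^-2], RHS [L^2 M T^-2] ✓
Step 2: v = at → LHS [L T^-1], RHS [L T^-1] ✓
Step 3: E = ½ma²t → LHS [L^2 M T^-2], RHS [L^2 M T^-3] ✗

The first dimensional inconsistency appears in step 3: E = ½ma²t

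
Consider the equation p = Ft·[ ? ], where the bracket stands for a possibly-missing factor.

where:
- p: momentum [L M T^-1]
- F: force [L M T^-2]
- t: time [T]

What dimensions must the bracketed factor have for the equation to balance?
Nothing is missing — the bracketed factor must be dimensionless.

p has dimensions [L M T^-1] and Ft already has dimensions [L M T^-1], so p = Ft is dimensionally complete.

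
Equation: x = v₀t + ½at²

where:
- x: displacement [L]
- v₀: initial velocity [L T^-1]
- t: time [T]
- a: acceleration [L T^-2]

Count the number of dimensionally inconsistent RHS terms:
0

LHS x: [L]
- v₀t: [L] ✓
- ½at²: [L] ✓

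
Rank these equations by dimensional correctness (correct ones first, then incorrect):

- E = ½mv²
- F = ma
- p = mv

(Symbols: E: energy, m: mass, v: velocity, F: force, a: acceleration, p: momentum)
Dimensionally correct: E = ½mv², F = ma, p = mv
Dimensionally incorrect: none
Ordered (correct first, then incorrect): E = ½mv², F = ma, p = mv

- E = ½mv²: LHS [L^2 M T^-2], RHS [L^2 M T^-2] → correct ✓
- F = ma: LHS [L M T^-2], RHS [L M T^-2] → correct ✓
- p = mv: LHS [L M T^-1], RHS [L M T^-1] → correct ✓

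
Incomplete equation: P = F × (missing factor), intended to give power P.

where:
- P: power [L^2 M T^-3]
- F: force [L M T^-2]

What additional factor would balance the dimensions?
v (velocity), dimensions [L T^-1]

P has dimensions [L^2 M T^-3] and F has dimensions [L M T^-2].
The missing factor must have dimensions [L^2 M T^-3] / [L M T^-2] = [L T^-1], i.e. velocity (v).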